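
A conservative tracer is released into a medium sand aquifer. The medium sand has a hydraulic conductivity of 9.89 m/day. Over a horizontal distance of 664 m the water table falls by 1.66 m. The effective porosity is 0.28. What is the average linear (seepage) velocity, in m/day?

Hydraulic gradient i = Δh / L = 1.66 / 664 = 0.002500.
Darcy flux q = K · i = 9.890 × 0.002500 = 0.02473 m/day.
Seepage velocity v = q / n_e = 0.02473 / 0.28 = 0.08830 m/day.

0.0883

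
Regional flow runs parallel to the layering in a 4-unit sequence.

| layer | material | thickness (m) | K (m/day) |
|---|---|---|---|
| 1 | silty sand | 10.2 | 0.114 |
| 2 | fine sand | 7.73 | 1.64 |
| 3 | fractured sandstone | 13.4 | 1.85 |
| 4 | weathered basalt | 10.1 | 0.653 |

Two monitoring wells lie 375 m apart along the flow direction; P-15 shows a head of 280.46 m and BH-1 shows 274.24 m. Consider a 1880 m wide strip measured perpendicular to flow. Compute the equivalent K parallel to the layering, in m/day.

Flow is parallel to layering, so each bed carries its own Darcy discharge and the transmissivities add.
Σ(K_i·b_i) = 0.114×10.2 + 1.64×7.73 + 1.85×13.4 + 0.653×10.1 = 45.23 m²/day.
Total thickness b = 41.43 m, so K_eq = Σ(K_i·b_i)/b = 1.092 m/day.

1.09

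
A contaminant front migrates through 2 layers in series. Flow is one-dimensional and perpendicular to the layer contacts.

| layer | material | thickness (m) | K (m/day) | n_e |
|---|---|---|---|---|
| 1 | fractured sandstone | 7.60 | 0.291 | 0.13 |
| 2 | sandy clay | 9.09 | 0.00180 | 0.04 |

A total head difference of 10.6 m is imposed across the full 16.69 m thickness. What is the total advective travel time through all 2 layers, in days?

647

With flow normal to the layers, continuity requires the same specific discharge q through every layer.
Σ(b_i/K_i) = 7.60/0.291 + 9.09/0.00180 = 5076 d.
q = Δh / Σ(b_i/K_i) = 10.6 / 5076 = 0.002088 m/day.
In each layer the seepage velocity is v_i = q/n_i, so the layer transit time is t_i = b_i·n_i / q:
  layer 1 (fractured sandstone): t_1 = 7.60 × 0.13 / 0.002088 = 473.1 d
  layer 2 (sandy clay): t_2 = 9.09 × 0.04 / 0.002088 = 174.1 d
Total t = Σ t_i = 647.3 days.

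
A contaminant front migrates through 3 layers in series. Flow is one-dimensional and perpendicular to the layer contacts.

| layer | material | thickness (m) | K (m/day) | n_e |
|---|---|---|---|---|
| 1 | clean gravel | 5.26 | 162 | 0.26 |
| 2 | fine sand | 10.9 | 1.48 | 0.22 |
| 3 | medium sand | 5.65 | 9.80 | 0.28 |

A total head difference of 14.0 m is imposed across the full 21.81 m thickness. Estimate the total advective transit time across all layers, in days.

3.05

With flow normal to the layers, continuity requires the same specific discharge q through every layer.
Σ(b_i/K_i) = 5.26/162 + 10.9/1.48 + 5.65/9.80 = 7.974 d.
q = Δh / Σ(b_i/K_i) = 14.0 / 7.974 = 1.756 m/day.
In each layer the seepage velocity is v_i = q/n_i, so the layer transit time is t_i = b_i·n_i / q:
  layer 1 (clean gravel): t_1 = 5.26 × 0.26 / 1.756 = 0.7789 d
  layer 2 (fine sand): t_2 = 10.9 × 0.22 / 1.756 = 1.366 d
  layer 3 (medium sand): t_3 = 5.65 × 0.28 / 1.756 = 0.9010 d
Total t = Σ t_i = 3.046 days.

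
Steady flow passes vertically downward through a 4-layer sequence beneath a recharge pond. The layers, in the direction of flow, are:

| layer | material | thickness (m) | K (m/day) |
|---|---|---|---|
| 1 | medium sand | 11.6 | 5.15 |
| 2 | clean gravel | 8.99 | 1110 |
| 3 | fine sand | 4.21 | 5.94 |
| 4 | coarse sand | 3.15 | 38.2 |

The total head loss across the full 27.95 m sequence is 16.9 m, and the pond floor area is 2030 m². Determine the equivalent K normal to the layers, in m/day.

9.16

Flow is perpendicular to layering, so the layers act in series and the equivalent K is the thickness-weighted harmonic mean.
Total thickness L = 11.6 + 8.99 + 4.21 + 3.15 = 27.95 m.
Σ(b_i/K_i) = 11.6/5.15 + 8.99/1110 + 4.21/5.94 + 3.15/38.2 = 3.052 d.
K_eq = L / Σ(b_i/K_i) = 27.95 / 3.052 = 9.159 m/day.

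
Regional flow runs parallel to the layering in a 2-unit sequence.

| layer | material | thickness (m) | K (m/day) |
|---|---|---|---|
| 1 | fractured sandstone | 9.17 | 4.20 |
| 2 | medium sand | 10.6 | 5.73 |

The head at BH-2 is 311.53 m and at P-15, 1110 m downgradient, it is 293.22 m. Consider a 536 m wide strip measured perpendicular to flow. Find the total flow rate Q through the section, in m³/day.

Flow is parallel to layering, so each bed carries its own Darcy discharge and the transmissivities add.
Σ(K_i·b_i) = 4.20×9.17 + 5.73×10.6 = 99.25 m²/day.
Hydraulic gradient i = (311.53 − 293.22) / 1110 = 18.31 / 1110 = 0.01650.
Q = Σ(K_i·b_i) · W · i = 99.25 × 536 × 0.01650 = 877.5 m³/day.

878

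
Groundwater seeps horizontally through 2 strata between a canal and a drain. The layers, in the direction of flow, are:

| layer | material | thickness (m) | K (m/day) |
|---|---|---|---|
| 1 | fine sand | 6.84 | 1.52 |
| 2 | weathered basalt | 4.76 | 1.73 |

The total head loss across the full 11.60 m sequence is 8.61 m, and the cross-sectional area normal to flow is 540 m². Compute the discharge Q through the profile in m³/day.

Flow is perpendicular to layering, so the layers act in series and the equivalent K is the thickness-weighted harmonic mean.
Total thickness L = 6.84 + 4.76 = 11.60 m.
Σ(b_i/K_i) = 6.84/1.52 + 4.76/1.73 = 7.251 d.
K_eq = L / Σ(b_i/K_i) = 11.60 / 7.251 = 1.600 m/day.
Q = K_eq · A · (Δh/L) = 1.600 × 540 × (8.61/11.60) = 641.2 m³/day.

641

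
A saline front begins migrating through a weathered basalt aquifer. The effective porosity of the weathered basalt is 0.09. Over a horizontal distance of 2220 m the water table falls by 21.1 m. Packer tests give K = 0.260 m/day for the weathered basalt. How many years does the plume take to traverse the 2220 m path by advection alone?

Hydraulic gradient i = Δh / L = 21.1 / 2220 = 0.009505.
Darcy flux q = K · i = 0.2600 × 0.009505 = 0.002471 m/day.
Seepage velocity v = q / n_e = 0.002471 / 0.09 = 0.02746 m/day.
Travel time t = L / v = 2220 / 0.02746 = 80852 days = 221.4 years.

221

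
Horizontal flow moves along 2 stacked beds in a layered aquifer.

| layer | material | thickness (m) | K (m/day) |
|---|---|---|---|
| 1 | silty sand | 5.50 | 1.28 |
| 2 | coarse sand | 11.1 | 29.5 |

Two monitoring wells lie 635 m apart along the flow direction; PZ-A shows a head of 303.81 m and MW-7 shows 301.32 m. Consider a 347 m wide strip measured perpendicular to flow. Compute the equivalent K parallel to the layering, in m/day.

Flow is parallel to layering, so each bed carries its own Darcy discharge and the transmissivities add.
Σ(K_i·b_i) = 1.28×5.50 + 29.5×11.1 = 334.5 m²/day.
Total thickness b = 16.60 m, so K_eq = Σ(K_i·b_i)/b = 20.15 m/day.

20.1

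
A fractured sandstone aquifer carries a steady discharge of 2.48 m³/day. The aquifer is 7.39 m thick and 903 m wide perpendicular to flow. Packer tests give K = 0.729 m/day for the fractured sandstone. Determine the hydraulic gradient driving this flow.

0.000510

Cross-sectional area A = 903 × 7.39 = 6673 m².
From Q = K·A·i, i = Q / (K·A) = 2.48 / (0.7290 × 6673) = 0.0005098.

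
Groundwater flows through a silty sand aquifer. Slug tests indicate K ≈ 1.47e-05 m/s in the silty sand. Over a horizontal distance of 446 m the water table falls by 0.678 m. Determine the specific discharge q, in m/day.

0.00193

Convert K: 1.47e-05 m/s × 86400 = 1.270 m/day.
Hydraulic gradient i = Δh / L = 0.678 / 446 = 0.001520.
Specific discharge q = K · i = 1.270 × 0.001520 = 0.001931 m/day.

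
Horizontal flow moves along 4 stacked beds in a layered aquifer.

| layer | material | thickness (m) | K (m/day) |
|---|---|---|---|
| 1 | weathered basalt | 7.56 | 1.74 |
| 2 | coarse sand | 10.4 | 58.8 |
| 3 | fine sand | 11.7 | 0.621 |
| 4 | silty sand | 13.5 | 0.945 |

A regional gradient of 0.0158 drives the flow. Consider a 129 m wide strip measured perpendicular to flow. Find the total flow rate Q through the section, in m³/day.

1310

Flow is parallel to layering, so each bed carries its own Darcy discharge and the transmissivities add.
Σ(K_i·b_i) = 1.74×7.56 + 58.8×10.4 + 0.621×11.7 + 0.945×13.5 = 644.7 m²/day.
Hydraulic gradient i = 0.0158.
Q = Σ(K_i·b_i) · W · i = 644.7 × 129 × 0.01580 = 1314 m³/day.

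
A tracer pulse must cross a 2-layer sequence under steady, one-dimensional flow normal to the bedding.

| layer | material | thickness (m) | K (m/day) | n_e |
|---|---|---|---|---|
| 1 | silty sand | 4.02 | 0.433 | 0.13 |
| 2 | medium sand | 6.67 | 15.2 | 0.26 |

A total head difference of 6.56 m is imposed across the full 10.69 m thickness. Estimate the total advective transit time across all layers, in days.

3.34

With flow normal to the layers, continuity requires the same specific discharge q through every layer.
Σ(b_i/K_i) = 4.02/0.433 + 6.67/15.2 = 9.723 d.
q = Δh / Σ(b_i/K_i) = 6.56 / 9.723 = 0.6747 m/day.
In each layer the seepage velocity is v_i = q/n_i, so the layer transit time is t_i = b_i·n_i / q:
  layer 1 (silty sand): t_1 = 4.02 × 0.13 / 0.6747 = 0.7746 d
  layer 2 (medium sand): t_2 = 6.67 × 0.26 / 0.6747 = 2.570 d
Total t = Σ t_i = 3.345 days.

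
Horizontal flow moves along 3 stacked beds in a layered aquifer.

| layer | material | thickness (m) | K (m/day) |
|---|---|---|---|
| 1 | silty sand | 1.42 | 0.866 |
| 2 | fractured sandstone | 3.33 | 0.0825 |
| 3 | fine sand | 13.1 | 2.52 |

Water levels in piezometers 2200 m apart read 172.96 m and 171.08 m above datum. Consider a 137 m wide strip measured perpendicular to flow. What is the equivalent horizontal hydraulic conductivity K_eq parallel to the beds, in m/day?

Flow is parallel to layering, so each bed carries its own Darcy discharge and the transmissivities add.
Σ(K_i·b_i) = 0.866×1.42 + 0.0825×3.33 + 2.52×13.1 = 34.52 m²/day.
Total thickness b = 17.85 m, so K_eq = Σ(K_i·b_i)/b = 1.934 m/day.

1.93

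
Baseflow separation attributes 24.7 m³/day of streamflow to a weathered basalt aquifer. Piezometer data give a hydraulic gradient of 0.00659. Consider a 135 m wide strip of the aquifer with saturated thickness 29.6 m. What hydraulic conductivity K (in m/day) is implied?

0.938

Cross-sectional area A = 135 × 29.6 = 3996 m².
Hydraulic gradient i = 0.00659.
From Q = K·A·i, K = Q / (A·i) = 24.7 / (3996 × 0.006590) = 0.9380 m/day.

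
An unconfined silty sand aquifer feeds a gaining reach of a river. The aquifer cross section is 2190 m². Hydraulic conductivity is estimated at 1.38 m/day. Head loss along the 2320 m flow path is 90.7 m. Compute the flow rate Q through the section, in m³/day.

Hydraulic gradient i = Δh / L = 90.7 / 2320 = 0.03909.
Darcy's law: Q = K · A · i = 1.380 × 2190 × 0.03909 = 118.2 m³/day.

118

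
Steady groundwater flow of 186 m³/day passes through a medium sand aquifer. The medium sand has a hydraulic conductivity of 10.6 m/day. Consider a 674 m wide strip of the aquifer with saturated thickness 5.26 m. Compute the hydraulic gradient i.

0.00495

Cross-sectional area A = 674 × 5.26 = 3545 m².
From Q = K·A·i, i = Q / (K·A) = 186 / (10.60 × 3545) = 0.004950.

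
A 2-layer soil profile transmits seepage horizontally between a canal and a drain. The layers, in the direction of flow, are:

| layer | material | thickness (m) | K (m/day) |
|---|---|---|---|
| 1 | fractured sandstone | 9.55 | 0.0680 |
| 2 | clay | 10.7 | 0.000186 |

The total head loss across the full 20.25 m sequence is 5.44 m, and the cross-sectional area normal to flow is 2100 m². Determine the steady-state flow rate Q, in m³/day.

0.198

Flow is perpendicular to layering, so the layers act in series and the equivalent K is the thickness-weighted harmonic mean.
Total thickness L = 9.55 + 10.7 = 20.25 m.
Σ(b_i/K_i) = 9.55/0.0680 + 10.7/0.000186 = 57667 d.
K_eq = L / Σ(b_i/K_i) = 20.25 / 57667 = 0.0003512 m/day.
Q = K_eq · A · (Δh/L) = 0.0003512 × 2100 × (5.44/20.25) = 0.1981 m³/day.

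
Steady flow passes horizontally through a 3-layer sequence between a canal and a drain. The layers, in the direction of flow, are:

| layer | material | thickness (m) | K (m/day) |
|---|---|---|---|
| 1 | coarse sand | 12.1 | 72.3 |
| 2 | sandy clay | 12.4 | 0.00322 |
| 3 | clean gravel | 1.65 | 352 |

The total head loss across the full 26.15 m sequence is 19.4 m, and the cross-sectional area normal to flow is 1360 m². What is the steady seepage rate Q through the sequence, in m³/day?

6.85

Flow is perpendicular to layering, so the layers act in series and the equivalent K is the thickness-weighted harmonic mean.
Total thickness L = 12.1 + 12.4 + 1.65 = 26.15 m.
Σ(b_i/K_i) = 12.1/72.3 + 12.4/0.00322 + 1.65/352 = 3851 d.
K_eq = L / Σ(b_i/K_i) = 26.15 / 3851 = 0.006790 m/day.
Q = K_eq · A · (Δh/L) = 0.006790 × 1360 × (19.4/26.15) = 6.851 m³/day.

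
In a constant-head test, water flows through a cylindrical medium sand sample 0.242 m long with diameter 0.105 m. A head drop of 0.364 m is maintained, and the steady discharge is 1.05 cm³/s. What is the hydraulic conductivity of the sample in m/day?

6.97

Cross-sectional area A = π·(d/2)² = π × (0.105/2)² = 0.008659 m².
Convert discharge: 1.05 cm³/s = 1.050e-06 m³/s.
Darcy's law rearranged: K = Q·L / (A·Δh) = 1.050e-06 × 0.242 / (0.008659 × 0.364) = 8.062e-05 m/s = 6.965 m/day.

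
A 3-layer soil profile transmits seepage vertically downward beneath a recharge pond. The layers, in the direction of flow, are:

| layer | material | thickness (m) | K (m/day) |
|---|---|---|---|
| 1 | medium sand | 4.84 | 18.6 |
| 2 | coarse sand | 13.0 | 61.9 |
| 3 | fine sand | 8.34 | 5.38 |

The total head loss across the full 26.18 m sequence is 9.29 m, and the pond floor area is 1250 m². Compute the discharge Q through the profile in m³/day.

5750

Flow is perpendicular to layering, so the layers act in series and the equivalent K is the thickness-weighted harmonic mean.
Total thickness L = 4.84 + 13.0 + 8.34 = 26.18 m.
Σ(b_i/K_i) = 4.84/18.6 + 13.0/61.9 + 8.34/5.38 = 2.020 d.
K_eq = L / Σ(b_i/K_i) = 26.18 / 2.020 = 12.96 m/day.
Q = K_eq · A · (Δh/L) = 12.96 × 1250 × (9.29/26.18) = 5748 m³/day.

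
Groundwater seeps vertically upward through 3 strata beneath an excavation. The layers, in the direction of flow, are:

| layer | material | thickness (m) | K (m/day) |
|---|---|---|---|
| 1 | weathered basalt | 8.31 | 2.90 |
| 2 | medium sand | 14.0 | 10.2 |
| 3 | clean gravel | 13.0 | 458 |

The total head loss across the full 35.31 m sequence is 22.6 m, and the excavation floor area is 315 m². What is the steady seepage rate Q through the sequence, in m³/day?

1670

Flow is perpendicular to layering, so the layers act in series and the equivalent K is the thickness-weighted harmonic mean.
Total thickness L = 8.31 + 14.0 + 13.0 = 35.31 m.
Σ(b_i/K_i) = 8.31/2.90 + 14.0/10.2 + 13.0/458 = 4.266 d.
K_eq = L / Σ(b_i/K_i) = 35.31 / 4.266 = 8.276 m/day.
Q = K_eq · A · (Δh/L) = 8.276 × 315 × (22.6/35.31) = 1669 m³/day.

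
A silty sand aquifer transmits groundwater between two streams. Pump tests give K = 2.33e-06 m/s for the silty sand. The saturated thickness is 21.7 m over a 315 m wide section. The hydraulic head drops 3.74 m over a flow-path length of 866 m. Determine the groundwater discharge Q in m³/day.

Convert K: 2.33e-06 m/s × 86400 = 0.2013 m/day.
Cross-sectional area A = 315 × 21.7 = 6836 m².
Hydraulic gradient i = Δh / L = 3.74 / 866 = 0.004319.
Darcy's law: Q = K · A · i = 0.2013 × 6836 × 0.004319 = 5.943 m³/day.

5.94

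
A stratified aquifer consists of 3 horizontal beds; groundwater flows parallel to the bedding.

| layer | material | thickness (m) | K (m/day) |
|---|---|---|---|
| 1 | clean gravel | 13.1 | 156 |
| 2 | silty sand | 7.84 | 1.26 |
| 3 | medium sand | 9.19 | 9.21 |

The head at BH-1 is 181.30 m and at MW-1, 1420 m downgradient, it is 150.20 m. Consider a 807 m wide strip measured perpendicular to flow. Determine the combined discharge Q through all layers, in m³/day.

Flow is parallel to layering, so each bed carries its own Darcy discharge and the transmissivities add.
Σ(K_i·b_i) = 156×13.1 + 1.26×7.84 + 9.21×9.19 = 2138 m²/day.
Hydraulic gradient i = (181.30 − 150.20) / 1420 = 31.1 / 1420 = 0.02190.
Q = Σ(K_i·b_i) · W · i = 2138 × 807 × 0.02190 = 37790 m³/day.

37800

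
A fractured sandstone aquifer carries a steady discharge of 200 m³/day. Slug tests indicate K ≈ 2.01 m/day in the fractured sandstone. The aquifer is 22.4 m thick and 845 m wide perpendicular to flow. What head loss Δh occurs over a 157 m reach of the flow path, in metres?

0.825

Cross-sectional area A = 845 × 22.4 = 18928 m².
From Q = K·A·i, i = Q / (K·A) = 200 / (2.010 × 18928) = 0.005257.
Head loss Δh = i · L = 0.005257 × 157 = 0.8253 m.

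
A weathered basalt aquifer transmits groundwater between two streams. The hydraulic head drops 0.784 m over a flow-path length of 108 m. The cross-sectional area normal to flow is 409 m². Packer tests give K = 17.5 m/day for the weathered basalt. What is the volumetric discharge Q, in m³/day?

Hydraulic gradient i = Δh / L = 0.784 / 108 = 0.007259.
Darcy's law: Q = K · A · i = 17.50 × 409.0 × 0.007259 = 51.96 m³/day.

52.0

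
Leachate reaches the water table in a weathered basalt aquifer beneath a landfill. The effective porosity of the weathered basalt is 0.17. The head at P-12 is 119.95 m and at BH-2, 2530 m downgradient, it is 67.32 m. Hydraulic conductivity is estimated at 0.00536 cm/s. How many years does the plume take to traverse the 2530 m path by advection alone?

Convert K: 0.00536 cm/s × 864 = 4.631 m/day.
Hydraulic gradient i = (119.95 − 67.32) / 2530 = 52.63 / 2530 = 0.02080.
Darcy flux q = K · i = 4.631 × 0.02080 = 0.09634 m/day.
Seepage velocity v = q / n_e = 0.09634 / 0.17 = 0.5667 m/day.
Travel time t = L / v = 2530 / 0.5667 = 4465 days = 12.22 years.

12.2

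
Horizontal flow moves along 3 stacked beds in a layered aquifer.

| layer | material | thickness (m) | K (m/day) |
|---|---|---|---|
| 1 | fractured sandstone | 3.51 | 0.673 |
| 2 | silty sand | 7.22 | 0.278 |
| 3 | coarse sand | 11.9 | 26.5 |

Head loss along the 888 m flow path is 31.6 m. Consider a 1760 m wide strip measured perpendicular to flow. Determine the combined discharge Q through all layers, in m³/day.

Flow is parallel to layering, so each bed carries its own Darcy discharge and the transmissivities add.
Σ(K_i·b_i) = 0.673×3.51 + 0.278×7.22 + 26.5×11.9 = 319.7 m²/day.
Hydraulic gradient i = Δh / L = 31.6 / 888 = 0.03559.
Q = Σ(K_i·b_i) · W · i = 319.7 × 1760 × 0.03559 = 20024 m³/day.

20000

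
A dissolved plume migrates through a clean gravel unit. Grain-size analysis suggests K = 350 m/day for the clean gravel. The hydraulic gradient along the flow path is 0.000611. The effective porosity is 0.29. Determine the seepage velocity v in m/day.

0.737

Hydraulic gradient i = 0.000611.
Darcy flux q = K · i = 350.0 × 0.0006110 = 0.2139 m/day.
Seepage velocity v = q / n_e = 0.2139 / 0.29 = 0.7374 m/day.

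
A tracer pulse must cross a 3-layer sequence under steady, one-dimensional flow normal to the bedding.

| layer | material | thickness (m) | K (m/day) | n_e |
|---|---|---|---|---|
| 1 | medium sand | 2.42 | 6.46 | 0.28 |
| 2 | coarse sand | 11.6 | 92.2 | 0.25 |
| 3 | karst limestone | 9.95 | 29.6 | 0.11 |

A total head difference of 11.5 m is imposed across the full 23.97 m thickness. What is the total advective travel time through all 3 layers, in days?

0.340

With flow normal to the layers, continuity requires the same specific discharge q through every layer.
Σ(b_i/K_i) = 2.42/6.46 + 11.6/92.2 + 9.95/29.6 = 0.8366 d.
q = Δh / Σ(b_i/K_i) = 11.5 / 0.8366 = 13.75 m/day.
In each layer the seepage velocity is v_i = q/n_i, so the layer transit time is t_i = b_i·n_i / q:
  layer 1 (medium sand): t_1 = 2.42 × 0.28 / 13.75 = 0.04929 d
  layer 2 (coarse sand): t_2 = 11.6 × 0.25 / 13.75 = 0.2110 d
  layer 3 (karst limestone): t_3 = 9.95 × 0.11 / 13.75 = 0.07962 d
Total t = Σ t_i = 0.3399 days.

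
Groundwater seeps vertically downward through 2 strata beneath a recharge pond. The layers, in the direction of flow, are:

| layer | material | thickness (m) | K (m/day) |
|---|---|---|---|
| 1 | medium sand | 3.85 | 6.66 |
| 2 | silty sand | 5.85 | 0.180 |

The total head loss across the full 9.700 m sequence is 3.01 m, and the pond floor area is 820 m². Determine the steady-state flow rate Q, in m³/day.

74.6

Flow is perpendicular to layering, so the layers act in series and the equivalent K is the thickness-weighted harmonic mean.
Total thickness L = 3.85 + 5.85 = 9.700 m.
Σ(b_i/K_i) = 3.85/6.66 + 5.85/0.180 = 33.08 d.
K_eq = L / Σ(b_i/K_i) = 9.700 / 33.08 = 0.2932 m/day.
Q = K_eq · A · (Δh/L) = 0.2932 × 820 × (3.01/9.700) = 74.62 m³/day.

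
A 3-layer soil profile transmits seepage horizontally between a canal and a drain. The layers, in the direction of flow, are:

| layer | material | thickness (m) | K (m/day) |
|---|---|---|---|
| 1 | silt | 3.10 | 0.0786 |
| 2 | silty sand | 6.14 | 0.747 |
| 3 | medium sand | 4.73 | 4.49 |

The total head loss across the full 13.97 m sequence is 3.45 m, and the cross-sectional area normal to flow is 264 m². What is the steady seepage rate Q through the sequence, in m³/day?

Flow is perpendicular to layering, so the layers act in series and the equivalent K is the thickness-weighted harmonic mean.
Total thickness L = 3.10 + 6.14 + 4.73 = 13.97 m.
Σ(b_i/K_i) = 3.10/0.0786 + 6.14/0.747 + 4.73/4.49 = 48.71 d.
K_eq = L / Σ(b_i/K_i) = 13.97 / 48.71 = 0.2868 m/day.
Q = K_eq · A · (Δh/L) = 0.2868 × 264 × (3.45/13.97) = 18.70 m³/day.

18.7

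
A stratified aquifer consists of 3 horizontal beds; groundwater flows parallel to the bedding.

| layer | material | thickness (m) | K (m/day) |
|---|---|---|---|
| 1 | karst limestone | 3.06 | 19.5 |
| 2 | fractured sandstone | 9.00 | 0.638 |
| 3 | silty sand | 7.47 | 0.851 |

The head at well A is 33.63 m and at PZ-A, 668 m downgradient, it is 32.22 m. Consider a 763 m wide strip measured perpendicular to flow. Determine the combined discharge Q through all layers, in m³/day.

Flow is parallel to layering, so each bed carries its own Darcy discharge and the transmissivities add.
Σ(K_i·b_i) = 19.5×3.06 + 0.638×9.00 + 0.851×7.47 = 71.77 m²/day.
Hydraulic gradient i = (33.63 − 32.22) / 668 = 1.41 / 668 = 0.002111.
Q = Σ(K_i·b_i) · W · i = 71.77 × 763 × 0.002111 = 115.6 m³/day.

116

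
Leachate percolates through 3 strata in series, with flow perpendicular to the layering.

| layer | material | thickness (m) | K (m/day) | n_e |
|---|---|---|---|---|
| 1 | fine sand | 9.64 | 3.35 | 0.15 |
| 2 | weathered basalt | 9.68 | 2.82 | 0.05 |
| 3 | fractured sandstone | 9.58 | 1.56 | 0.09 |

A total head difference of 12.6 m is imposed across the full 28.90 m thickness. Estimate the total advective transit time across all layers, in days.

2.76

With flow normal to the layers, continuity requires the same specific discharge q through every layer.
Σ(b_i/K_i) = 9.64/3.35 + 9.68/2.82 + 9.58/1.56 = 12.45 d.
q = Δh / Σ(b_i/K_i) = 12.6 / 12.45 = 1.012 m/day.
In each layer the seepage velocity is v_i = q/n_i, so the layer transit time is t_i = b_i·n_i / q:
  layer 1 (fine sand): t_1 = 9.64 × 0.15 / 1.012 = 1.429 d
  layer 2 (weathered basalt): t_2 = 9.68 × 0.05 / 1.012 = 0.4783 d
  layer 3 (fractured sandstone): t_3 = 9.58 × 0.09 / 1.012 = 0.8520 d
Total t = Σ t_i = 2.759 days.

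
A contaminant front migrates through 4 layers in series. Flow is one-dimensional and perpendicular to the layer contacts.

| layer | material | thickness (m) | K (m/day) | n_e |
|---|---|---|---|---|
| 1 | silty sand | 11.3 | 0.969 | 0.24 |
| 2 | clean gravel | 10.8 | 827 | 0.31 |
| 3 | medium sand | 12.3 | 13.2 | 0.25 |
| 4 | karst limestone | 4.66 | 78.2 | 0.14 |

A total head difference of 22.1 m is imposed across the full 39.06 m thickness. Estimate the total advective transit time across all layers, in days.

5.61

With flow normal to the layers, continuity requires the same specific discharge q through every layer.
Σ(b_i/K_i) = 11.3/0.969 + 10.8/827 + 12.3/13.2 + 4.66/78.2 = 12.67 d.
q = Δh / Σ(b_i/K_i) = 22.1 / 12.67 = 1.745 m/day.
In each layer the seepage velocity is v_i = q/n_i, so the layer transit time is t_i = b_i·n_i / q:
  layer 1 (silty sand): t_1 = 11.3 × 0.24 / 1.745 = 1.554 d
  layer 2 (clean gravel): t_2 = 10.8 × 0.31 / 1.745 = 1.919 d
  layer 3 (medium sand): t_3 = 12.3 × 0.25 / 1.745 = 1.762 d
  layer 4 (karst limestone): t_4 = 4.66 × 0.14 / 1.745 = 0.3739 d
Total t = Σ t_i = 5.609 days.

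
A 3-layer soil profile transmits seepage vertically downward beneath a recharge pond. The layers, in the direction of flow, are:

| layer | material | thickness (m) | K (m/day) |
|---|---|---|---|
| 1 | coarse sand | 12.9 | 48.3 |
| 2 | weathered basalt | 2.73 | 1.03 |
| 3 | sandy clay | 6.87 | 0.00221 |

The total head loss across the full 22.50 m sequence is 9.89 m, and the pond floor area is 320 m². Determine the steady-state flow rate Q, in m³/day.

1.02

Flow is perpendicular to layering, so the layers act in series and the equivalent K is the thickness-weighted harmonic mean.
Total thickness L = 12.9 + 2.73 + 6.87 = 22.50 m.
Σ(b_i/K_i) = 12.9/48.3 + 2.73/1.03 + 6.87/0.00221 = 3112 d.
K_eq = L / Σ(b_i/K_i) = 22.50 / 3112 = 0.007231 m/day.
Q = K_eq · A · (Δh/L) = 0.007231 × 320 × (9.89/22.50) = 1.017 m³/day.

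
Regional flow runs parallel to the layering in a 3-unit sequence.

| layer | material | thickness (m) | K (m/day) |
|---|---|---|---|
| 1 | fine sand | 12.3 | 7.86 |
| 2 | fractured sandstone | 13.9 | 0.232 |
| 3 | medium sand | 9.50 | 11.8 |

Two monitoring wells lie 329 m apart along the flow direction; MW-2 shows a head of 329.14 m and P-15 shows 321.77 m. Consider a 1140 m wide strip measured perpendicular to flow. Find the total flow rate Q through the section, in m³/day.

5410

Flow is parallel to layering, so each bed carries its own Darcy discharge and the transmissivities add.
Σ(K_i·b_i) = 7.86×12.3 + 0.232×13.9 + 11.8×9.50 = 212.0 m²/day.
Hydraulic gradient i = (329.14 − 321.77) / 329 = 7.37 / 329 = 0.02240.
Q = Σ(K_i·b_i) · W · i = 212.0 × 1140 × 0.02240 = 5414 m³/day.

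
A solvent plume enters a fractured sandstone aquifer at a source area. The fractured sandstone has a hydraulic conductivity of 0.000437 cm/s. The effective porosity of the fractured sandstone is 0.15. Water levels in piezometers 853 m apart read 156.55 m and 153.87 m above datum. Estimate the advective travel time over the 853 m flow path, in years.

Convert K: 0.000437 cm/s × 864 = 0.3776 m/day.
Hydraulic gradient i = (156.55 − 153.87) / 853 = 2.68 / 853 = 0.003142.
Darcy flux q = K · i = 0.3776 × 0.003142 = 0.001186 m/day.
Seepage velocity v = q / n_e = 0.001186 / 0.15 = 0.007908 m/day.
Travel time t = L / v = 853 / 0.007908 = 1.079e+05 days = 295.3 years.

295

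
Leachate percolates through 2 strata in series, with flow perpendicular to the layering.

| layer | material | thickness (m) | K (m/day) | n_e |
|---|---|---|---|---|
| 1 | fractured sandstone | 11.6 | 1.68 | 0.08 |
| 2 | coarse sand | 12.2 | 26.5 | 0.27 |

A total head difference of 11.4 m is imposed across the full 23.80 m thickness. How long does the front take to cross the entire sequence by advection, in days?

With flow normal to the layers, continuity requires the same specific discharge q through every layer.
Σ(b_i/K_i) = 11.6/1.68 + 12.2/26.5 = 7.365 d.
q = Δh / Σ(b_i/K_i) = 11.4 / 7.365 = 1.548 m/day.
In each layer the seepage velocity is v_i = q/n_i, so the layer transit time is t_i = b_i·n_i / q:
  layer 1 (fractured sandstone): t_1 = 11.6 × 0.08 / 1.548 = 0.5995 d
  layer 2 (coarse sand): t_2 = 12.2 × 0.27 / 1.548 = 2.128 d
Total t = Σ t_i = 2.728 days.

2.73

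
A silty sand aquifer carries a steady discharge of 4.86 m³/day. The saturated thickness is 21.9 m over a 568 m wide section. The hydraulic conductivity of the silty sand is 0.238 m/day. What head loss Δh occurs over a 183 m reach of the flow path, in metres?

Cross-sectional area A = 568 × 21.9 = 12439 m².
From Q = K·A·i, i = Q / (K·A) = 4.86 / (0.2380 × 12439) = 0.001642.
Head loss Δh = i · L = 0.001642 × 183 = 0.3004 m.

0.300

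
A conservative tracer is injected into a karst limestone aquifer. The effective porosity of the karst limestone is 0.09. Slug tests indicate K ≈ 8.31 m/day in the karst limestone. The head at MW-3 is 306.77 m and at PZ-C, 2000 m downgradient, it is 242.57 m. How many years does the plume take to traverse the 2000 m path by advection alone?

1.85

Hydraulic gradient i = (306.77 − 242.57) / 2000 = 64.2 / 2000 = 0.03210.
Darcy flux q = K · i = 8.310 × 0.03210 = 0.2668 m/day.
Seepage velocity v = q / n_e = 0.2668 / 0.09 = 2.964 m/day.
Travel time t = L / v = 2000 / 2.964 = 674.8 days = 1.847 years.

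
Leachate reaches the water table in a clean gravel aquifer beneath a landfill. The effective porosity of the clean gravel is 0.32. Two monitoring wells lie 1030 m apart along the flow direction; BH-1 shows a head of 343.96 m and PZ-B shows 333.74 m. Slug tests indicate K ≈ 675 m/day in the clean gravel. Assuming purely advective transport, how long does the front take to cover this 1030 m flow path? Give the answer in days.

49.2

Hydraulic gradient i = (343.96 − 333.74) / 1030 = 10.22 / 1030 = 0.009922.
Darcy flux q = K · i = 675.0 × 0.009922 = 6.698 m/day.
Seepage velocity v = q / n_e = 6.698 / 0.32 = 20.93 m/day.
Travel time t = L / v = 1030 / 20.93 = 49.21 days.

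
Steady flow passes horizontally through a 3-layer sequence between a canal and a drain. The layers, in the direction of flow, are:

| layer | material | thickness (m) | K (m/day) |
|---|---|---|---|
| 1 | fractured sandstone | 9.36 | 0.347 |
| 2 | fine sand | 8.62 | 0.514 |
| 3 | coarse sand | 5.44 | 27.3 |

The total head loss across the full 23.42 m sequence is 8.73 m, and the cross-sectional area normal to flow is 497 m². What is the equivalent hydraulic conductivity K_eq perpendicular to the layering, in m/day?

Flow is perpendicular to layering, so the layers act in series and the equivalent K is the thickness-weighted harmonic mean.
Total thickness L = 9.36 + 8.62 + 5.44 = 23.42 m.
Σ(b_i/K_i) = 9.36/0.347 + 8.62/0.514 + 5.44/27.3 = 43.94 d.
K_eq = L / Σ(b_i/K_i) = 23.42 / 43.94 = 0.5330 m/day.

0.533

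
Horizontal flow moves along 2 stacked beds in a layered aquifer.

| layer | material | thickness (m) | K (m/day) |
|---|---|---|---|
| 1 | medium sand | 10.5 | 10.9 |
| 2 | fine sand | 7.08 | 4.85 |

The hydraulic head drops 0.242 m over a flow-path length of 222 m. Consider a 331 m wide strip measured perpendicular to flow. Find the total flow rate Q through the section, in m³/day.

53.7

Flow is parallel to layering, so each bed carries its own Darcy discharge and the transmissivities add.
Σ(K_i·b_i) = 10.9×10.5 + 4.85×7.08 = 148.8 m²/day.
Hydraulic gradient i = Δh / L = 0.242 / 222 = 0.001090.
Q = Σ(K_i·b_i) · W · i = 148.8 × 331 × 0.001090 = 53.69 m³/day.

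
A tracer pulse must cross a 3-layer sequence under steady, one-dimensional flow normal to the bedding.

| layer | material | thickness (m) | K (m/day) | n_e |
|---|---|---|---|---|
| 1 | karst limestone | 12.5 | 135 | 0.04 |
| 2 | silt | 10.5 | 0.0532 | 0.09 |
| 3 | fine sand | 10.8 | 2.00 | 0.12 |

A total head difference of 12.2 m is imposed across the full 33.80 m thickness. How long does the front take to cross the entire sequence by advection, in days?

With flow normal to the layers, continuity requires the same specific discharge q through every layer.
Σ(b_i/K_i) = 12.5/135 + 10.5/0.0532 + 10.8/2.00 = 202.9 d.
q = Δh / Σ(b_i/K_i) = 12.2 / 202.9 = 0.06014 m/day.
In each layer the seepage velocity is v_i = q/n_i, so the layer transit time is t_i = b_i·n_i / q:
  layer 1 (karst limestone): t_1 = 12.5 × 0.04 / 0.06014 = 8.314 d
  layer 2 (silt): t_2 = 10.5 × 0.09 / 0.06014 = 15.71 d
  layer 3 (fine sand): t_3 = 10.8 × 0.12 / 0.06014 = 21.55 d
Total t = Σ t_i = 45.58 days.

45.6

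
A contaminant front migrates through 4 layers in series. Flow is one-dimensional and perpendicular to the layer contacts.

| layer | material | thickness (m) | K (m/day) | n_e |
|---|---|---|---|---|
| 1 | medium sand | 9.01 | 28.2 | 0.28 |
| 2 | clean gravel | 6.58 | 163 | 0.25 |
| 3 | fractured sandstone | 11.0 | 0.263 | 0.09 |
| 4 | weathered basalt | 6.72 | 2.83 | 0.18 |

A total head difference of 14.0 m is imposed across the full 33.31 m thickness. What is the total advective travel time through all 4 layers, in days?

With flow normal to the layers, continuity requires the same specific discharge q through every layer.
Σ(b_i/K_i) = 9.01/28.2 + 6.58/163 + 11.0/0.263 + 6.72/2.83 = 44.56 d.
q = Δh / Σ(b_i/K_i) = 14.0 / 44.56 = 0.3142 m/day.
In each layer the seepage velocity is v_i = q/n_i, so the layer transit time is t_i = b_i·n_i / q:
  layer 1 (medium sand): t_1 = 9.01 × 0.28 / 0.3142 = 8.030 d
  layer 2 (clean gravel): t_2 = 6.58 × 0.25 / 0.3142 = 5.236 d
  layer 3 (fractured sandstone): t_3 = 11.0 × 0.09 / 0.3142 = 3.151 d
  layer 4 (weathered basalt): t_4 = 6.72 × 0.18 / 0.3142 = 3.850 d
Total t = Σ t_i = 20.27 days.

20.3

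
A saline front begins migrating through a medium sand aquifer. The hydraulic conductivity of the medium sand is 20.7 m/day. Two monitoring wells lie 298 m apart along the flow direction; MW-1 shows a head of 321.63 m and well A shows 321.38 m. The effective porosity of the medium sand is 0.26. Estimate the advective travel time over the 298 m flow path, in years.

12.2

Hydraulic gradient i = (321.63 − 321.38) / 298 = 0.25 / 298 = 0.0008389.
Darcy flux q = K · i = 20.70 × 0.0008389 = 0.01737 m/day.
Seepage velocity v = q / n_e = 0.01737 / 0.26 = 0.06679 m/day.
Travel time t = L / v = 298 / 0.06679 = 4462 days = 12.22 years.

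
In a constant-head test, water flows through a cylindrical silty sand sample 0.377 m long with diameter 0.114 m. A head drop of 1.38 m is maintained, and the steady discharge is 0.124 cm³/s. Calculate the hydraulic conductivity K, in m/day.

0.287

Cross-sectional area A = π·(d/2)² = π × (0.114/2)² = 0.01021 m².
Convert discharge: 0.124 cm³/s = 1.240e-07 m³/s.
Darcy's law rearranged: K = Q·L / (A·Δh) = 1.240e-07 × 0.377 / (0.01021 × 1.38) = 3.319e-06 m/s = 0.2867 m/day.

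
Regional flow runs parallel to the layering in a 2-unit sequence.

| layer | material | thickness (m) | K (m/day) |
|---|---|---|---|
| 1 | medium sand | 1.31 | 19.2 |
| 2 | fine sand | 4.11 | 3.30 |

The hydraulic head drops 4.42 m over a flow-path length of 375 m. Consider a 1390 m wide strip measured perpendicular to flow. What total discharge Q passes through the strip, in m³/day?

634

Flow is parallel to layering, so each bed carries its own Darcy discharge and the transmissivities add.
Σ(K_i·b_i) = 19.2×1.31 + 3.30×4.11 = 38.72 m²/day.
Hydraulic gradient i = Δh / L = 4.42 / 375 = 0.01179.
Q = Σ(K_i·b_i) · W · i = 38.72 × 1390 × 0.01179 = 634.3 m³/day.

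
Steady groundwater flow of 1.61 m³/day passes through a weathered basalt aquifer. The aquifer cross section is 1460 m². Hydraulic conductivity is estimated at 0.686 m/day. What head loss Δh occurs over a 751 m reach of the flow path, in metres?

1.21

From Q = K·A·i, i = Q / (K·A) = 1.61 / (0.6860 × 1460) = 0.001607.
Head loss Δh = i · L = 0.001607 × 751 = 1.207 m.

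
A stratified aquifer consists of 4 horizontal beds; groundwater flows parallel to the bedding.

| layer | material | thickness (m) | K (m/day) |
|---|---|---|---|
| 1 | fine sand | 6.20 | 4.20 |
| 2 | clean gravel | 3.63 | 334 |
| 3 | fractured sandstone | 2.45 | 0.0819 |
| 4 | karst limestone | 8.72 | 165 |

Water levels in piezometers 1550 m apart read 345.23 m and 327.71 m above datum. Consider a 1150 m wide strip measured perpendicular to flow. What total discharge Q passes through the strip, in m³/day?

Flow is parallel to layering, so each bed carries its own Darcy discharge and the transmissivities add.
Σ(K_i·b_i) = 4.20×6.20 + 334×3.63 + 0.0819×2.45 + 165×8.72 = 2677 m²/day.
Hydraulic gradient i = (345.23 − 327.71) / 1550 = 17.52 / 1550 = 0.01130.
Q = Σ(K_i·b_i) · W · i = 2677 × 1150 × 0.01130 = 34804 m³/day.

34800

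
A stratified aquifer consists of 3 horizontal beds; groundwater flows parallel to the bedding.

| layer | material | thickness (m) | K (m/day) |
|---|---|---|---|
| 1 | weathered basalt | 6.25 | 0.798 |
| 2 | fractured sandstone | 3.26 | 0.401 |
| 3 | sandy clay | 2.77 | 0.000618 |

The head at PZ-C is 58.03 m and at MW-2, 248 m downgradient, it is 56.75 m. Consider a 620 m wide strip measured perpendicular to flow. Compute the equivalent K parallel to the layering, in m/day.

0.513

Flow is parallel to layering, so each bed carries its own Darcy discharge and the transmissivities add.
Σ(K_i·b_i) = 0.798×6.25 + 0.401×3.26 + 0.000618×2.77 = 6.296 m²/day.
Total thickness b = 12.28 m, so K_eq = Σ(K_i·b_i)/b = 0.5127 m/day.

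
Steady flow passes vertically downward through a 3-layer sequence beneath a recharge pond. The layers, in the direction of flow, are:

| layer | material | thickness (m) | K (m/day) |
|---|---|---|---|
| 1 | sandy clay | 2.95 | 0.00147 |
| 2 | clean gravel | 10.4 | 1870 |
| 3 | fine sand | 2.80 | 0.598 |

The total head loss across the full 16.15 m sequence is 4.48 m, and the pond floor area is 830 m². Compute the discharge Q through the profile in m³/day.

1.85

Flow is perpendicular to layering, so the layers act in series and the equivalent K is the thickness-weighted harmonic mean.
Total thickness L = 2.95 + 10.4 + 2.80 = 16.15 m.
Σ(b_i/K_i) = 2.95/0.00147 + 10.4/1870 + 2.80/0.598 = 2011 d.
K_eq = L / Σ(b_i/K_i) = 16.15 / 2011 = 0.008029 m/day.
Q = K_eq · A · (Δh/L) = 0.008029 × 830 × (4.48/16.15) = 1.849 m³/day.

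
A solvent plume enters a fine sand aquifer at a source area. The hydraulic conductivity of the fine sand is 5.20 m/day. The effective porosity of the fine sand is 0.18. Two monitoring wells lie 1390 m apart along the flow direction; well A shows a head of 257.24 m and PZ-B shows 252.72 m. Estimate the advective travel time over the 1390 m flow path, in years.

Hydraulic gradient i = (257.24 − 252.72) / 1390 = 4.52 / 1390 = 0.003252.
Darcy flux q = K · i = 5.200 × 0.003252 = 0.01691 m/day.
Seepage velocity v = q / n_e = 0.01691 / 0.18 = 0.09394 m/day.
Travel time t = L / v = 1390 / 0.09394 = 14797 days = 40.51 years.

40.5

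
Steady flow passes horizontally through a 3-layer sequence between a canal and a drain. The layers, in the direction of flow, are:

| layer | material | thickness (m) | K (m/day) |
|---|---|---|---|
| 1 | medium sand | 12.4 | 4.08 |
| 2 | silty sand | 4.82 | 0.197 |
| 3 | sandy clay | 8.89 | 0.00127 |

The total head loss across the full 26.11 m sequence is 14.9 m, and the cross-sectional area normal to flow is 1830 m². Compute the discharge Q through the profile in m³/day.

Flow is perpendicular to layering, so the layers act in series and the equivalent K is the thickness-weighted harmonic mean.
Total thickness L = 12.4 + 4.82 + 8.89 = 26.11 m.
Σ(b_i/K_i) = 12.4/4.08 + 4.82/0.197 + 8.89/0.00127 = 7028 d.
K_eq = L / Σ(b_i/K_i) = 26.11 / 7028 = 0.003715 m/day.
Q = K_eq · A · (Δh/L) = 0.003715 × 1830 × (14.9/26.11) = 3.880 m³/day.

3.88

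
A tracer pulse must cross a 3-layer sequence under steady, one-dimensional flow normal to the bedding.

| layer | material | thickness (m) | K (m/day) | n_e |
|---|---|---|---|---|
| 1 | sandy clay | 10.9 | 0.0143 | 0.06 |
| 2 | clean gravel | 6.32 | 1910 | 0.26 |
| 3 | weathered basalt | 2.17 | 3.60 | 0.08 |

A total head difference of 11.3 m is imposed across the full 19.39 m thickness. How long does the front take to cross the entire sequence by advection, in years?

With flow normal to the layers, continuity requires the same specific discharge q through every layer.
Σ(b_i/K_i) = 10.9/0.0143 + 6.32/1910 + 2.17/3.60 = 762.8 d.
q = Δh / Σ(b_i/K_i) = 11.3 / 762.8 = 0.01481 m/day.
In each layer the seepage velocity is v_i = q/n_i, so the layer transit time is t_i = b_i·n_i / q:
  layer 1 (sandy clay): t_1 = 10.9 × 0.06 / 0.01481 = 44.15 d
  layer 2 (clean gravel): t_2 = 6.32 × 0.26 / 0.01481 = 110.9 d
  layer 3 (weathered basalt): t_3 = 2.17 × 0.08 / 0.01481 = 11.72 d
Total t = Σ t_i = 166.8 days = 0.4567 years.

0.457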